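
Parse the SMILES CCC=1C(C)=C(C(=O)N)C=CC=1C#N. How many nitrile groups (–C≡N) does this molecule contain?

1

The nitrile motif appears at heavy-atom position 13 in the SMILES.
Other groups present: 1 amide.
Nitrile count: 1.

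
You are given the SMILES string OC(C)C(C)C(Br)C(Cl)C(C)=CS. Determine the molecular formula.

Walk through each heavy atom and fill implicit hydrogens from standard valence (C 4, N 3, O 2, S 2, halogen 1):
  atom 1: O, bond orders sum to 1 (valence 2) → 1 H
  atom 2: C, bond orders sum to 3 (valence 4) → 1 H
  atom 3: C, bond orders sum to 1 (valence 4) → 3 H
  atom 4: C, bond orders sum to 3 (valence 4) → 1 H
  atom 5: C, bond orders sum to 1 (valence 4) → 3 H
  atom 6: C, bond orders sum to 3 (valence 4) → 1 H
  atom 7: Br (halogen, monovalent) → 0 H
  atom 8: C, bond orders sum to 3 (valence 4) → 1 H
  atom 9: Cl (halogen, monovalent) → 0 H
  atom 10: C, bond orders sum to 4 (valence 4) → 0 H
  atom 11: C, bond orders sum to 1 (valence 4) → 3 H
  atom 12: C, bond orders sum to 3 (valence 4) → 1 H
  atom 13: S, bond orders sum to 1 (valence 2) → 1 H
Totals → C:9, H:16, Br:1, Cl:1, O:1, S:1.
In Hill order: C9H16BrClOS.

C9H16BrClOS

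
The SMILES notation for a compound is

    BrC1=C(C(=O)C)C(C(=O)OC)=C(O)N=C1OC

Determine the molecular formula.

Walk through each heavy atom and fill implicit hydrogens from standard valence (C 4, N 3, O 2, S 2, halogen 1):
  atom 1: Br (halogen, monovalent) → 0 H
  atom 2: C, bond orders sum to 4 (valence 4) → 0 H
  atom 3: C, bond orders sum to 4 (valence 4) → 0 H
  atom 4: C, bond orders sum to 4 (valence 4) → 0 H
  atom 5: O, bond orders sum to 2 (valence 2) → 0 H
  atom 6: C, bond orders sum to 1 (valence 4) → 3 H
  atom 7: C, bond orders sum to 4 (valence 4) → 0 H
  atom 8: C, bond orders sum to 4 (valence 4) → 0 H
  atom 9: O, bond orders sum to 2 (valence 2) → 0 H
  atom 10: O, bond orders sum to 2 (valence 2) → 0 H
  atom 11: C, bond orders sum to 1 (valence 4) → 3 H
  atom 12: C, bond orders sum to 4 (valence 4) → 0 H
  atom 13: O, bond orders sum to 1 (valence 2) → 1 H
  atom 14: N, bond orders sum to 3 (valence 3) → 0 H
  atom 15: C, bond orders sum to 4 (valence 4) → 0 H
  atom 16: O, bond orders sum to 2 (valence 2) → 0 H
  atom 17: C, bond orders sum to 1 (valence 4) → 3 H
Totals → C:10, H:10, Br:1, N:1, O:5.

C10H10BrNO5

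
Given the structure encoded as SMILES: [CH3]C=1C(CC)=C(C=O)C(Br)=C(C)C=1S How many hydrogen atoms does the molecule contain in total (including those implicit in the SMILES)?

Walk through each heavy atom and fill implicit hydrogens from standard valence (C 4, N 3, O 2, S 2, halogen 1):
  atom 1: C with explicit H count 3
  atom 2: C, bond orders sum to 4 (valence 4) → 0 H
  atom 3: C, bond orders sum to 4 (valence 4) → 0 H
  atom 4: C, bond orders sum to 2 (valence 4) → 2 H
  atom 5: C, bond orders sum to 1 (valence 4) → 3 H
  atom 6: C, bond orders sum to 4 (valence 4) → 0 H
  atom 7: C, bond orders sum to 3 (valence 4) → 1 H
  atom 8: O, bond orders sum to 2 (valence 2) → 0 H
  atom 9: C, bond orders sum to 4 (valence 4) → 0 H
  atom 10: Br (halogen, monovalent) → 0 H
  atom 11: C, bond orders sum to 4 (valence 4) → 0 H
  atom 12: C, bond orders sum to 1 (valence 4) → 3 H
  atom 13: C, bond orders sum to 4 (valence 4) → 0 H
  atom 14: S, bond orders sum to 1 (valence 2) → 1 H
Total hydrogens: 13.

13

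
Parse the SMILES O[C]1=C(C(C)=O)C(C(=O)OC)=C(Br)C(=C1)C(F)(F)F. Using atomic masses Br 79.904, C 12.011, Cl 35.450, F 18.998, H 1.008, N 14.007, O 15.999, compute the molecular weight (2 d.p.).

First, the molecular formula is C11H8BrF3O4 (counting implicit H from valence).
  Br: 1 × 79.904 = 79.904
  C: 11 × 12.011 = 132.121
  F: 3 × 18.998 = 56.994
  H: 8 × 1.008 = 8.064
  O: 4 × 15.999 = 63.996
Sum: 1×79.904 + 11×12.011 + 3×18.998 + 8×1.008 + 4×15.999 = 341.079 → 341.08 g/mol.

341.08 g/mol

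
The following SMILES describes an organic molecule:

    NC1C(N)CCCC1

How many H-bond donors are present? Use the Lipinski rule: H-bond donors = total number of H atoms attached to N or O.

Donors: find every N or O and count the H atoms it carries.
  atom 1 (N): bond orders sum to 1 → 2 H
  atom 4 (N): bond orders sum to 1 → 2 H
Lipinski HBD = 4.

4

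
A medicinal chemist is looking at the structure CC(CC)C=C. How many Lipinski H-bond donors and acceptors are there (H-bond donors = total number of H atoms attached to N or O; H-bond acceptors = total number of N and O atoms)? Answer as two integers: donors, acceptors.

Donors: find every N or O and count the H atoms it carries.
  (no N or O atoms present)
Lipinski HBD = 0.
Acceptors: N atoms = 0, O atoms = 0 → HBA = 0.

0, 0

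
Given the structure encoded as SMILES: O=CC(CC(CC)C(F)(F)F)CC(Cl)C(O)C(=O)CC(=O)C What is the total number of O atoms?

4

Scan the SMILES for O atoms (remember two-letter symbols like Cl and Br are single atoms).
Oxygen count: 4.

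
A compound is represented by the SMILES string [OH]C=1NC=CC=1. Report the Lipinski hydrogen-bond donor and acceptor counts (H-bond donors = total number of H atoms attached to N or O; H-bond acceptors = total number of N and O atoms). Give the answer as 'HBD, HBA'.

2, 2

Donors: find every N or O and count the H atoms it carries.
  atom 1 (O): bond orders sum to 1 → 1 H
  atom 3 (N): bond orders sum to 2 → 1 H
Lipinski HBD = 2.
Acceptors: N atoms = 1, O atoms = 1 → HBA = 2.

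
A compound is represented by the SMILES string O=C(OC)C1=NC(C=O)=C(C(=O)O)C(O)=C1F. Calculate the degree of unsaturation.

Degree of unsaturation = (number of rings) + (number of π bonds).
Ring closures in the SMILES: 1.
π bonds: 6 double bonds (each 1 DoU) → 6 DoU from unsaturation.
Total DoU = 1 + 6 = 7.

7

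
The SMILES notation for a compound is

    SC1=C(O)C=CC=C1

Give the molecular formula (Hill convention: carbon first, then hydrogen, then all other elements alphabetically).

C6H6OS

Walk through each heavy atom and fill implicit hydrogens from standard valence (C 4, N 3, O 2, S 2, halogen 1):
  atom 1: S, bond orders sum to 1 (valence 2) → 1 H
  atom 2: C, bond orders sum to 4 (valence 4) → 0 H
  atom 3: C, bond orders sum to 4 (valence 4) → 0 H
  atom 4: O, bond orders sum to 1 (valence 2) → 1 H
  atom 5: C, bond orders sum to 3 (valence 4) → 1 H
  atom 6: C, bond orders sum to 3 (valence 4) → 1 H
  atom 7: C, bond orders sum to 3 (valence 4) → 1 H
  atom 8: C, bond orders sum to 3 (valence 4) → 1 H
Totals → C:6, H:6, O:1, S:1.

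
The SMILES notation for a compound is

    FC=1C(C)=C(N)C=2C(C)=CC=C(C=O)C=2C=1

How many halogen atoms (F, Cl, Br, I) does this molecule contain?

1

Halogen atoms appear at heavy-atom position 1 (1×F).
Other groups present: 1 aldehyde, 1 primary amine.
Halogen count: 1.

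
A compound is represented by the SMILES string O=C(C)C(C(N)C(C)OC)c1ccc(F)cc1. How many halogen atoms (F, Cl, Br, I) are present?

1

Halogen atoms appear at heavy-atom position 15 (1×F).
Other groups present: 1 ether, 1 ketone, 1 primary amine.
Halogen count: 1.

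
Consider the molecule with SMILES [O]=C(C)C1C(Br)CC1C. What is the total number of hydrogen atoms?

11

Walk through each heavy atom and fill implicit hydrogens from standard valence (C 4, N 3, O 2, S 2, halogen 1):
  atom 1: O with explicit H count 0
  atom 2: C, bond orders sum to 4 (valence 4) → 0 H
  atom 3: C, bond orders sum to 1 (valence 4) → 3 H
  atom 4: C, bond orders sum to 3 (valence 4) → 1 H
  atom 5: C, bond orders sum to 3 (valence 4) → 1 H
  atom 6: Br (halogen, monovalent) → 0 H
  atom 7: C, bond orders sum to 2 (valence 4) → 2 H
  atom 8: C, bond orders sum to 3 (valence 4) → 1 H
  atom 9: C, bond orders sum to 1 (valence 4) → 3 H
Total hydrogens: 11.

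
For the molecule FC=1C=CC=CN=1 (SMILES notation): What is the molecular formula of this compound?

Walk through each heavy atom and fill implicit hydrogens from standard valence (C 4, N 3, O 2, S 2, halogen 1):
  atom 1: F (halogen, monovalent) → 0 H
  atom 2: C, bond orders sum to 4 (valence 4) → 0 H
  atom 3: C, bond orders sum to 3 (valence 4) → 1 H
  atom 4: C, bond orders sum to 3 (valence 4) → 1 H
  atom 5: C, bond orders sum to 3 (valence 4) → 1 H
  atom 6: C, bond orders sum to 3 (valence 4) → 1 H
  atom 7: N, bond orders sum to 3 (valence 3) → 0 H
Totals → C:5, H:4, F:1, N:1.

C5H4FN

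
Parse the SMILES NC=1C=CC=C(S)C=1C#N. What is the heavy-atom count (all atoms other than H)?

Every atom symbol written in the SMILES (organic subset) is one heavy atom; implicit H are not written.
Heavy atoms by element → C:7, N:2, S:1.
Total: 10.

10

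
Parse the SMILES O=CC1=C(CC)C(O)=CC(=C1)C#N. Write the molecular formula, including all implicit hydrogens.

Walk through each heavy atom and fill implicit hydrogens from standard valence (C 4, N 3, O 2, S 2, halogen 1):
  atom 1: O, bond orders sum to 2 (valence 2) → 0 H
  atom 2: C, bond orders sum to 3 (valence 4) → 1 H
  atom 3: C, bond orders sum to 4 (valence 4) → 0 H
  atom 4: C, bond orders sum to 4 (valence 4) → 0 H
  atom 5: C, bond orders sum to 2 (valence 4) → 2 H
  atom 6: C, bond orders sum to 1 (valence 4) → 3 H
  atom 7: C, bond orders sum to 4 (valence 4) → 0 H
  atom 8: O, bond orders sum to 1 (valence 2) → 1 H
  atom 9: C, bond orders sum to 3 (valence 4) → 1 H
  atom 10: C, bond orders sum to 4 (valence 4) → 0 H
  atom 11: C, bond orders sum to 3 (valence 4) → 1 H
  atom 12: C, bond orders sum to 4 (valence 4) → 0 H
  atom 13: N, bond orders sum to 3 (valence 3) → 0 H
Totals → C:10, H:9, N:1, O:2.

C10H9NO2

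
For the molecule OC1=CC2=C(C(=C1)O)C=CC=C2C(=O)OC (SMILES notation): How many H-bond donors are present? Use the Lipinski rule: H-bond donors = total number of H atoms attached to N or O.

Donors: find every N or O and count the H atoms it carries.
  atom 1 (O): bond orders sum to 1 → 1 H
  atom 8 (O): bond orders sum to 1 → 1 H
  atom 14 (O): bond orders sum to 2 → 0 H
  atom 15 (O): bond orders sum to 2 → 0 H
Lipinski HBD = 2.

2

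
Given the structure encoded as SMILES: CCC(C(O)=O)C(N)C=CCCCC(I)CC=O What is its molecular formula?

C13H22INO3

Walk through each heavy atom and fill implicit hydrogens from standard valence (C 4, N 3, O 2, S 2, halogen 1):
  atom 1: C, bond orders sum to 1 (valence 4) → 3 H
  atom 2: C, bond orders sum to 2 (valence 4) → 2 H
  atom 3: C, bond orders sum to 3 (valence 4) → 1 H
  atom 4: C, bond orders sum to 4 (valence 4) → 0 H
  atom 5: O, bond orders sum to 1 (valence 2) → 1 H
  atom 6: O, bond orders sum to 2 (valence 2) → 0 H
  atom 7: C, bond orders sum to 3 (valence 4) → 1 H
  atom 8: N, bond orders sum to 1 (valence 3) → 2 H
  atom 9: C, bond orders sum to 3 (valence 4) → 1 H
  atom 10: C, bond orders sum to 3 (valence 4) → 1 H
  atom 11: C, bond orders sum to 2 (valence 4) → 2 H
  atom 12: C, bond orders sum to 2 (valence 4) → 2 H
  atom 13: C, bond orders sum to 2 (valence 4) → 2 H
  atom 14: C, bond orders sum to 3 (valence 4) → 1 H
  atom 15: I (halogen, monovalent) → 0 H
  atom 16: C, bond orders sum to 2 (valence 4) → 2 H
  atom 17: C, bond orders sum to 3 (valence 4) → 1 H
  atom 18: O, bond orders sum to 2 (valence 2) → 0 H
Totals → C:13, H:22, I:1, N:1, O:3.
In Hill order: C13H22INO3.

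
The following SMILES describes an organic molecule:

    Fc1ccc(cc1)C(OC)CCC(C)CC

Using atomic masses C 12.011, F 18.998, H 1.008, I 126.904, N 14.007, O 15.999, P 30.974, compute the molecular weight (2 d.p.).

First, the molecular formula is C14H21FO (counting implicit H from valence).
  C: 14 × 12.011 = 168.154
  F: 1 × 18.998 = 18.998
  H: 21 × 1.008 = 21.168
  O: 1 × 15.999 = 15.999
Sum: 14×12.011 + 1×18.998 + 21×1.008 + 1×15.999 = 224.319 → 224.32 g/mol.

224.32 g/mol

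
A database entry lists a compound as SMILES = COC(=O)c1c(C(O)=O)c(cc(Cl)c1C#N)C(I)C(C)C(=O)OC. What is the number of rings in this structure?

In SMILES, each pair of matching ring-closure digits denotes one ring-closing bond; the number of such bonds equals the number of independent rings.
Ring-closure bonds here: 1.

1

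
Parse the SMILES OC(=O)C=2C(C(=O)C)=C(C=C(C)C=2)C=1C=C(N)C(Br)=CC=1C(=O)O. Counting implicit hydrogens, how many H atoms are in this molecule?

14

Walk through each heavy atom and fill implicit hydrogens from standard valence (C 4, N 3, O 2, S 2, halogen 1):
  atom 1: O, bond orders sum to 1 (valence 2) → 1 H
  atom 2: C, bond orders sum to 4 (valence 4) → 0 H
  atom 3: O, bond orders sum to 2 (valence 2) → 0 H
  atom 4: C, bond orders sum to 4 (valence 4) → 0 H
  atom 5: C, bond orders sum to 4 (valence 4) → 0 H
  atom 6: C, bond orders sum to 4 (valence 4) → 0 H
  atom 7: O, bond orders sum to 2 (valence 2) → 0 H
  atom 8: C, bond orders sum to 1 (valence 4) → 3 H
  atom 9: C, bond orders sum to 4 (valence 4) → 0 H
  atom 10: C, bond orders sum to 3 (valence 4) → 1 H
  atom 11: C, bond orders sum to 4 (valence 4) → 0 H
  atom 12: C, bond orders sum to 1 (valence 4) → 3 H
  atom 13: C, bond orders sum to 3 (valence 4) → 1 H
  atom 14: C, bond orders sum to 4 (valence 4) → 0 H
  atom 15: C, bond orders sum to 3 (valence 4) → 1 H
  atom 16: C, bond orders sum to 4 (valence 4) → 0 H
  atom 17: N, bond orders sum to 1 (valence 3) → 2 H
  atom 18: C, bond orders sum to 4 (valence 4) → 0 H
  atom 19: Br (halogen, monovalent) → 0 H
  atom 20: C, bond orders sum to 3 (valence 4) → 1 H
  atom 21: C, bond orders sum to 4 (valence 4) → 0 H
  atom 22: C, bond orders sum to 4 (valence 4) → 0 H
  atom 23: O, bond orders sum to 2 (valence 2) → 0 H
  atom 24: O, bond orders sum to 1 (valence 2) → 1 H
Total hydrogens: 14.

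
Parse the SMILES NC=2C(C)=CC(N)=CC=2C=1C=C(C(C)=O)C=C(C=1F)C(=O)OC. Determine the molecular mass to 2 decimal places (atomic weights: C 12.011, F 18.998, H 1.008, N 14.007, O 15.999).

316.33 g/mol

First, the molecular formula is C17H17FN2O3 (counting implicit H from valence).
  C: 17 × 12.011 = 204.187
  F: 1 × 18.998 = 18.998
  H: 17 × 1.008 = 17.136
  N: 2 × 14.007 = 28.014
  O: 3 × 15.999 = 47.997
Sum: 17×12.011 + 1×18.998 + 17×1.008 + 2×14.007 + 3×15.999 = 316.332 → 316.33 g/mol.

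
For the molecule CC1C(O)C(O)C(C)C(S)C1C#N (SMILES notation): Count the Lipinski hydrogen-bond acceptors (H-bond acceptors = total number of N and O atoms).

N atoms: 1; O atoms: 2.
Lipinski HBA = 1 + 2 = 3.

3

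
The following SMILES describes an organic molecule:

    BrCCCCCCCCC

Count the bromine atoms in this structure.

1

Scan the SMILES for Br atoms (remember two-letter symbols like Cl and Br are single atoms).
Bromine count: 1.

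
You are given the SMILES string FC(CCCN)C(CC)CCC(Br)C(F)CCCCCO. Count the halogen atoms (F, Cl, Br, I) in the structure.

Halogen atoms appear at heavy-atom positions 1, 13, 15 (1×Br, 2×F).
Other groups present: 1 hydroxyl, 1 primary amine.
Halogen count: 3.

3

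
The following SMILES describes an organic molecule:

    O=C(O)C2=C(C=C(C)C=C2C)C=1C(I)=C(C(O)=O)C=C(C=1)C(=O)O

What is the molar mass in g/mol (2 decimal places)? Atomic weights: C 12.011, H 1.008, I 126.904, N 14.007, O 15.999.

440.19 g/mol

First, the molecular formula is C17H13IO6 (counting implicit H from valence).
  C: 17 × 12.011 = 204.187
  H: 13 × 1.008 = 13.104
  I: 1 × 126.904 = 126.904
  O: 6 × 15.999 = 95.994
Sum: 17×12.011 + 13×1.008 + 1×126.904 + 6×15.999 = 440.189 → 440.19 g/mol.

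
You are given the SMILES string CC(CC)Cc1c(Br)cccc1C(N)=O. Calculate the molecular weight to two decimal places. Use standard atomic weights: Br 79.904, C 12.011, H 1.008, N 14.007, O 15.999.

270.17 g/mol

First, the molecular formula is C12H16BrNO (counting implicit H from valence).
  Br: 1 × 79.904 = 79.904
  C: 12 × 12.011 = 144.132
  H: 16 × 1.008 = 16.128
  N: 1 × 14.007 = 14.007
  O: 1 × 15.999 = 15.999
Sum: 1×79.904 + 12×12.011 + 16×1.008 + 1×14.007 + 1×15.999 = 270.170 → 270.17 g/mol.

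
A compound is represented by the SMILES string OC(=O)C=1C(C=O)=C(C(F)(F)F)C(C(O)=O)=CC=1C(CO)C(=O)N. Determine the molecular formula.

C13H10F3NO7

Walk through each heavy atom and fill implicit hydrogens from standard valence (C 4, N 3, O 2, S 2, halogen 1):
  atom 1: O, bond orders sum to 1 (valence 2) → 1 H
  atom 2: C, bond orders sum to 4 (valence 4) → 0 H
  atom 3: O, bond orders sum to 2 (valence 2) → 0 H
  atom 4: C, bond orders sum to 4 (valence 4) → 0 H
  atom 5: C, bond orders sum to 4 (valence 4) → 0 H
  atom 6: C, bond orders sum to 3 (valence 4) → 1 H
  atom 7: O, bond orders sum to 2 (valence 2) → 0 H
  atom 8: C, bond orders sum to 4 (valence 4) → 0 H
  atom 9: C, bond orders sum to 4 (valence 4) → 0 H
  atom 10: F (halogen, monovalent) → 0 H
  atom 11: F (halogen, monovalent) → 0 H
  atom 12: F (halogen, monovalent) → 0 H
  atom 13: C, bond orders sum to 4 (valence 4) → 0 H
  atom 14: C, bond orders sum to 4 (valence 4) → 0 H
  atom 15: O, bond orders sum to 1 (valence 2) → 1 H
  atom 16: O, bond orders sum to 2 (valence 2) → 0 H
  atom 17: C, bond orders sum to 3 (valence 4) → 1 H
  atom 18: C, bond orders sum to 4 (valence 4) → 0 H
  atom 19: C, bond orders sum to 3 (valence 4) → 1 H
  atom 20: C, bond orders sum to 2 (valence 4) → 2 H
  atom 21: O, bond orders sum to 1 (valence 2) → 1 H
  atom 22: C, bond orders sum to 4 (valence 4) → 0 H
  atom 23: O, bond orders sum to 2 (valence 2) → 0 H
  atom 24: N, bond orders sum to 1 (valence 3) → 2 H
Totals → C:13, H:10, F:3, N:1, O:7.
In Hill order: C13H10F3NO7.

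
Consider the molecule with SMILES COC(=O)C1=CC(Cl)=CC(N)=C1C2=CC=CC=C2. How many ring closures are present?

In SMILES, each pair of matching ring-closure digits denotes one ring-closing bond; the number of such bonds equals the number of independent rings.
Ring-closure bonds here: 2.

2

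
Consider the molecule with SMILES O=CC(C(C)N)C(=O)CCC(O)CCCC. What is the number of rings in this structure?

0

In SMILES, each pair of matching ring-closure digits denotes one ring-closing bond; the number of such bonds equals the number of independent rings.
Ring-closure bonds here: 0.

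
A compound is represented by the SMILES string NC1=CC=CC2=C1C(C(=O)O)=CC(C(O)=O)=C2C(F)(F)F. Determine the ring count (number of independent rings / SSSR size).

In SMILES, each pair of matching ring-closure digits denotes one ring-closing bond; the number of such bonds equals the number of independent rings.
Ring-closure bonds here: 2.

2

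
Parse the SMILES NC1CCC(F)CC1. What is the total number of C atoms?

6

Count every carbon token in the SMILES (each C, including those in ring-closure positions and inside branches).
Carbon count: 6.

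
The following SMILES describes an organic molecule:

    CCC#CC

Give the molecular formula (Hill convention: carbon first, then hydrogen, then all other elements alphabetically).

C5H8

Walk through each heavy atom and fill implicit hydrogens from standard valence (C 4, N 3, O 2, S 2, halogen 1):
  atom 1: C, bond orders sum to 1 (valence 4) → 3 H
  atom 2: C, bond orders sum to 2 (valence 4) → 2 H
  atom 3: C, bond orders sum to 4 (valence 4) → 0 H
  atom 4: C, bond orders sum to 4 (valence 4) → 0 H
  atom 5: C, bond orders sum to 1 (valence 4) → 3 H
Totals → C:5, H:8.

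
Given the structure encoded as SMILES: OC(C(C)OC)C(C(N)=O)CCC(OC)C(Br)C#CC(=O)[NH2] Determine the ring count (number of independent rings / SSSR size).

0

In SMILES, each pair of matching ring-closure digits denotes one ring-closing bond; the number of such bonds equals the number of independent rings.
Ring-closure bonds here: 0.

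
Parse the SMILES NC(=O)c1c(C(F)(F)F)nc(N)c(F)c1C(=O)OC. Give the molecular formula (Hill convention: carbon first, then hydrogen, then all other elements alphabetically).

Walk through each heavy atom and fill implicit hydrogens from standard valence (C 4, N 3, O 2, S 2, halogen 1); for lowercase aromatic atoms, an aromatic c carries 1 H when it has two neighbours and 0 H with three, and aromatic n carries 0 H:
  atom 1: N, bond orders sum to 1 (valence 3) → 2 H
  atom 2: C, bond orders sum to 4 (valence 4) → 0 H
  atom 3: O, bond orders sum to 2 (valence 2) → 0 H
  atom 4: aromatic c, 3 neighbours → 0 H
  atom 5: aromatic c, 3 neighbours → 0 H
  atom 6: C, bond orders sum to 4 (valence 4) → 0 H
  atom 7: F (halogen, monovalent) → 0 H
  atom 8: F (halogen, monovalent) → 0 H
  atom 9: F (halogen, monovalent) → 0 H
  atom 10: aromatic n, 2 neighbours → 0 H
  atom 11: aromatic c, 3 neighbours → 0 H
  atom 12: N, bond orders sum to 1 (valence 3) → 2 H
  atom 13: aromatic c, 3 neighbours → 0 H
  atom 14: F (halogen, monovalent) → 0 H
  atom 15: aromatic c, 3 neighbours → 0 H
  atom 16: C, bond orders sum to 4 (valence 4) → 0 H
  atom 17: O, bond orders sum to 2 (valence 2) → 0 H
  atom 18: O, bond orders sum to 2 (valence 2) → 0 H
  atom 19: C, bond orders sum to 1 (valence 4) → 3 H
Totals → C:9, H:7, F:4, N:3, O:3.

C9H7F4N3O3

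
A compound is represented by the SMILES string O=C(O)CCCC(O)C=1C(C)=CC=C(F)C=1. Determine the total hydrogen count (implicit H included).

Walk through each heavy atom and fill implicit hydrogens from standard valence (C 4, N 3, O 2, S 2, halogen 1):
  atom 1: O, bond orders sum to 2 (valence 2) → 0 H
  atom 2: C, bond orders sum to 4 (valence 4) → 0 H
  atom 3: O, bond orders sum to 1 (valence 2) → 1 H
  atom 4: C, bond orders sum to 2 (valence 4) → 2 H
  atom 5: C, bond orders sum to 2 (valence 4) → 2 H
  atom 6: C, bond orders sum to 2 (valence 4) → 2 H
  atom 7: C, bond orders sum to 3 (valence 4) → 1 H
  atom 8: O, bond orders sum to 1 (valence 2) → 1 H
  atom 9: C, bond orders sum to 4 (valence 4) → 0 H
  atom 10: C, bond orders sum to 4 (valence 4) → 0 H
  atom 11: C, bond orders sum to 1 (valence 4) → 3 H
  atom 12: C, bond orders sum to 3 (valence 4) → 1 H
  atom 13: C, bond orders sum to 3 (valence 4) → 1 H
  atom 14: C, bond orders sum to 4 (valence 4) → 0 H
  atom 15: F (halogen, monovalent) → 0 H
  atom 16: C, bond orders sum to 3 (valence 4) → 1 H
Total hydrogens: 15.

15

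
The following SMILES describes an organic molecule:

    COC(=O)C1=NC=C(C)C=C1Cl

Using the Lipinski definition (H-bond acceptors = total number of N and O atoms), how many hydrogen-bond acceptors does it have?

N atoms: 1; O atoms: 2.
Lipinski HBA = 1 + 2 = 3.

3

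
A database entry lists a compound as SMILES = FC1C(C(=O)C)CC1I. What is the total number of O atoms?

Scan the SMILES for O atoms (remember two-letter symbols like Cl and Br are single atoms).
Oxygen count: 1.

1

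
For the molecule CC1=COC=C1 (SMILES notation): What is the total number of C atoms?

5

Count every carbon token in the SMILES (each C, including those in ring-closure positions and inside branches).
Carbon count: 5.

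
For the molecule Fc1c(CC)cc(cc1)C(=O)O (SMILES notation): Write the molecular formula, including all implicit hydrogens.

C9H9FO2

Walk through each heavy atom and fill implicit hydrogens from standard valence (C 4, N 3, O 2, S 2, halogen 1); for lowercase aromatic atoms, an aromatic c carries 1 H when it has two neighbours and 0 H with three, and aromatic n carries 0 H:
  atom 1: F (halogen, monovalent) → 0 H
  atom 2: aromatic c, 3 neighbours → 0 H
  atom 3: aromatic c, 3 neighbours → 0 H
  atom 4: C, bond orders sum to 2 (valence 4) → 2 H
  atom 5: C, bond orders sum to 1 (valence 4) → 3 H
  atom 6: aromatic c, 2 neighbours → 1 H
  atom 7: aromatic c, 3 neighbours → 0 H
  atom 8: aromatic c, 2 neighbours → 1 H
  atom 9: aromatic c, 2 neighbours → 1 H
  atom 10: C, bond orders sum to 4 (valence 4) → 0 H
  atom 11: O, bond orders sum to 2 (valence 2) → 0 H
  atom 12: O, bond orders sum to 1 (valence 2) → 1 H
Totals → C:9, H:9, F:1, O:2.
In Hill order: C9H9FO2.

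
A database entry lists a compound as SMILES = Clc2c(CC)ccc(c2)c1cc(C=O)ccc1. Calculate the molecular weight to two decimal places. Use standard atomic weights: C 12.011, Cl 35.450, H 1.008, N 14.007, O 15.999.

First, the molecular formula is C15H13ClO (counting implicit H from valence).
  C: 15 × 12.011 = 180.165
  Cl: 1 × 35.450 = 35.450
  H: 13 × 1.008 = 13.104
  O: 1 × 15.999 = 15.999
Sum: 15×12.011 + 1×35.450 + 13×1.008 + 1×15.999 = 244.718 → 244.72 g/mol.

244.72 g/mol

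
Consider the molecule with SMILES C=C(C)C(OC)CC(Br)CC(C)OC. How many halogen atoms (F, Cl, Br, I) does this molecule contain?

Halogen atoms appear at heavy-atom position 9 (1×Br).
Other groups present: 1 alkene, 2 ether.
Halogen count: 1.

1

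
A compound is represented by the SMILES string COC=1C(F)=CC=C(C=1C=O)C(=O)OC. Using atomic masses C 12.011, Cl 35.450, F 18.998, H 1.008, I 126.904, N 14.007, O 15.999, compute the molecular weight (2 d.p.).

First, the molecular formula is C10H9FO4 (counting implicit H from valence).
  C: 10 × 12.011 = 120.110
  F: 1 × 18.998 = 18.998
  H: 9 × 1.008 = 9.072
  O: 4 × 15.999 = 63.996
Sum: 10×12.011 + 1×18.998 + 9×1.008 + 4×15.999 = 212.176 → 212.18 g/mol.

212.18 g/mol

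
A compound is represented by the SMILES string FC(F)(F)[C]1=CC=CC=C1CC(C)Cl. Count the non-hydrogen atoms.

Every atom symbol written in the SMILES (organic subset) is one heavy atom; implicit H are not written.
Heavy atoms by element → C:10, Cl:1, F:3.
Total: 14.

14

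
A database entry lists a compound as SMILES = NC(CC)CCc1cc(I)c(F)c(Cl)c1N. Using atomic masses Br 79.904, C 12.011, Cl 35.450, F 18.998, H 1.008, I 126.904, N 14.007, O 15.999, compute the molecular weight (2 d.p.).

First, the molecular formula is C11H15ClFIN2 (counting implicit H from valence).
  C: 11 × 12.011 = 132.121
  Cl: 1 × 35.450 = 35.450
  F: 1 × 18.998 = 18.998
  H: 15 × 1.008 = 15.120
  I: 1 × 126.904 = 126.904
  N: 2 × 14.007 = 28.014
Sum: 11×12.011 + 1×35.450 + 1×18.998 + 15×1.008 + 1×126.904 + 2×14.007 = 356.607 → 356.61 g/mol.

356.61 g/mol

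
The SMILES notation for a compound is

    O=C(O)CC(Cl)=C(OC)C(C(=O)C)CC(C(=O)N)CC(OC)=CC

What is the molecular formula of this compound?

Walk through each heavy atom and fill implicit hydrogens from standard valence (C 4, N 3, O 2, S 2, halogen 1):
  atom 1: O, bond orders sum to 2 (valence 2) → 0 H
  atom 2: C, bond orders sum to 4 (valence 4) → 0 H
  atom 3: O, bond orders sum to 1 (valence 2) → 1 H
  atom 4: C, bond orders sum to 2 (valence 4) → 2 H
  atom 5: C, bond orders sum to 4 (valence 4) → 0 H
  atom 6: Cl (halogen, monovalent) → 0 H
  atom 7: C, bond orders sum to 4 (valence 4) → 0 H
  atom 8: O, bond orders sum to 2 (valence 2) → 0 H
  atom 9: C, bond orders sum to 1 (valence 4) → 3 H
  atom 10: C, bond orders sum to 3 (valence 4) → 1 H
  atom 11: C, bond orders sum to 4 (valence 4) → 0 H
  atom 12: O, bond orders sum to 2 (valence 2) → 0 H
  atom 13: C, bond orders sum to 1 (valence 4) → 3 H
  atom 14: C, bond orders sum to 2 (valence 4) → 2 H
  atom 15: C, bond orders sum to 3 (valence 4) → 1 H
  atom 16: C, bond orders sum to 4 (valence 4) → 0 H
  atom 17: O, bond orders sum to 2 (valence 2) → 0 H
  atom 18: N, bond orders sum to 1 (valence 3) → 2 H
  atom 19: C, bond orders sum to 2 (valence 4) → 2 H
  atom 20: C, bond orders sum to 4 (valence 4) → 0 H
  atom 21: O, bond orders sum to 2 (valence 2) → 0 H
  atom 22: C, bond orders sum to 1 (valence 4) → 3 H
  atom 23: C, bond orders sum to 3 (valence 4) → 1 H
  atom 24: C, bond orders sum to 1 (valence 4) → 3 H
Totals → C:16, H:24, Cl:1, N:1, O:6.

C16H24ClNO6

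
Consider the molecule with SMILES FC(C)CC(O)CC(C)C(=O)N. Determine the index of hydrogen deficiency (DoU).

1

Molecular formula: C8H16FNO2.
DoU = (2C + 2 + N − H − X) / 2, where X is the halogen count and O/S are ignored.
    = (2·8 + 2 + 1 − 16 − 1) / 2 = 2 / 2 = 1.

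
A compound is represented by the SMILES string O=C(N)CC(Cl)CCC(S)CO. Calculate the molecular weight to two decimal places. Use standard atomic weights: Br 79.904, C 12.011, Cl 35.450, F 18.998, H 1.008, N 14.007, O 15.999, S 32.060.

211.70 g/mol

First, the molecular formula is C7H14ClNO2S (counting implicit H from valence).
  C: 7 × 12.011 = 84.077
  Cl: 1 × 35.450 = 35.450
  H: 14 × 1.008 = 14.112
  N: 1 × 14.007 = 14.007
  O: 2 × 15.999 = 31.998
  S: 1 × 32.060 = 32.060
Sum: 7×12.011 + 1×35.450 + 14×1.008 + 1×14.007 + 2×15.999 + 1×32.060 = 211.704 → 211.70 g/mol.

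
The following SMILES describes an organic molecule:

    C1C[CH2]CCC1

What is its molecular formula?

Walk through each heavy atom and fill implicit hydrogens from standard valence (C 4, N 3, O 2, S 2, halogen 1):
  atom 1: C, bond orders sum to 2 (valence 4) → 2 H
  atom 2: C, bond orders sum to 2 (valence 4) → 2 H
  atom 3: C with explicit H count 2
  atom 4: C, bond orders sum to 2 (valence 4) → 2 H
  atom 5: C, bond orders sum to 2 (valence 4) → 2 H
  atom 6: C, bond orders sum to 2 (valence 4) → 2 H
Totals → C:6, H:12.

C6H12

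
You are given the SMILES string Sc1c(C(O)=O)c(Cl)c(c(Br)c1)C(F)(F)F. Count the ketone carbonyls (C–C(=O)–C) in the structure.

0

Scan the SMILES for the ketone motif — none present.
Groups that are present: 1 carboxylic acid, 1 thiol.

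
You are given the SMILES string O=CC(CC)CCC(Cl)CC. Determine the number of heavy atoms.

Every atom symbol written in the SMILES (organic subset) is one heavy atom; implicit H are not written.
Heavy atoms by element → C:9, Cl:1, O:1.
Total: 11.

11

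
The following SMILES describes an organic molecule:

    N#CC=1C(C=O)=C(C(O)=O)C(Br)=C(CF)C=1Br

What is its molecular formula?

C10H4Br2FNO3

Walk through each heavy atom and fill implicit hydrogens from standard valence (C 4, N 3, O 2, S 2, halogen 1):
  atom 1: N, bond orders sum to 3 (valence 3) → 0 H
  atom 2: C, bond orders sum to 4 (valence 4) → 0 H
  atom 3: C, bond orders sum to 4 (valence 4) → 0 H
  atom 4: C, bond orders sum to 4 (valence 4) → 0 H
  atom 5: C, bond orders sum to 3 (valence 4) → 1 H
  atom 6: O, bond orders sum to 2 (valence 2) → 0 H
  atom 7: C, bond orders sum to 4 (valence 4) → 0 H
  atom 8: C, bond orders sum to 4 (valence 4) → 0 H
  atom 9: O, bond orders sum to 1 (valence 2) → 1 H
  atom 10: O, bond orders sum to 2 (valence 2) → 0 H
  atom 11: C, bond orders sum to 4 (valence 4) → 0 H
  atom 12: Br (halogen, monovalent) → 0 H
  atom 13: C, bond orders sum to 4 (valence 4) → 0 H
  atom 14: C, bond orders sum to 2 (valence 4) → 2 H
  atom 15: F (halogen, monovalent) → 0 H
  atom 16: C, bond orders sum to 4 (valence 4) → 0 H
  atom 17: Br (halogen, monovalent) → 0 H
Totals → C:10, H:4, Br:2, F:1, N:1, O:3.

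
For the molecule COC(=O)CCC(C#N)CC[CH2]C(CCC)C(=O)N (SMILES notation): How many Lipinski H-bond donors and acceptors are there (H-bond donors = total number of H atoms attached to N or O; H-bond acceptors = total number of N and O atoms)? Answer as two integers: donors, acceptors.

2, 5

Donors: find every N or O and count the H atoms it carries.
  atom 2 (O): bond orders sum to 2 → 0 H
  atom 4 (O): bond orders sum to 2 → 0 H
  atom 9 (N): bond orders sum to 3 → 0 H
  atom 18 (O): bond orders sum to 2 → 0 H
  atom 19 (N): bond orders sum to 1 → 2 H
Lipinski HBD = 2.
Acceptors: N atoms = 2, O atoms = 3 → HBA = 5.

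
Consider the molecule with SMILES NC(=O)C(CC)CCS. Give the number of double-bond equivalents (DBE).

1

Molecular formula: C6H13NOS.
DoU = (2C + 2 + N − H − X) / 2, where X is the halogen count and O/S are ignored.
    = (2·6 + 2 + 1 − 13 − 0) / 2 = 2 / 2 = 1.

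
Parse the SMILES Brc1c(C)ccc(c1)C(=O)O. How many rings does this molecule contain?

In SMILES, each pair of matching ring-closure digits denotes one ring-closing bond; the number of such bonds equals the number of independent rings.
Ring-closure bonds here: 1.

1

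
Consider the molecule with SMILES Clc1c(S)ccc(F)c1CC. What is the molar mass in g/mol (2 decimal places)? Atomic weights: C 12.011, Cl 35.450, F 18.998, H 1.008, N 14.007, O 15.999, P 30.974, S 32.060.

First, the molecular formula is C8H8ClFS (counting implicit H from valence).
  C: 8 × 12.011 = 96.088
  Cl: 1 × 35.450 = 35.450
  F: 1 × 18.998 = 18.998
  H: 8 × 1.008 = 8.064
  S: 1 × 32.060 = 32.060
Sum: 8×12.011 + 1×35.450 + 1×18.998 + 8×1.008 + 1×32.060 = 190.660 → 190.66 g/mol.

190.66 g/mol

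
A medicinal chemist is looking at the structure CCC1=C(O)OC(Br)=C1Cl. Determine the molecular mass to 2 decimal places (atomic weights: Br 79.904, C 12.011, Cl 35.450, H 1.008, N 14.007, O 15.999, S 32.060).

First, the molecular formula is C6H6BrClO2 (counting implicit H from valence).
  Br: 1 × 79.904 = 79.904
  C: 6 × 12.011 = 72.066
  Cl: 1 × 35.450 = 35.450
  H: 6 × 1.008 = 6.048
  O: 2 × 15.999 = 31.998
Sum: 1×79.904 + 6×12.011 + 1×35.450 + 6×1.008 + 2×15.999 = 225.466 → 225.47 g/mol.

225.47 g/mol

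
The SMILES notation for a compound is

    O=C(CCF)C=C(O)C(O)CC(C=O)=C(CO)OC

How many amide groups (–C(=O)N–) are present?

0

Scan the SMILES for the amide motif — none present.
Groups that are present: 1 aldehyde, 2 alkene, 1 ether, 3 hydroxyl, 1 ketone.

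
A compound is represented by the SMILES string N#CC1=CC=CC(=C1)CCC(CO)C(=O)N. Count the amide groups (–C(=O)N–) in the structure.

The amide motif appears at heavy-atom position 14 in the SMILES.
Other groups present: 1 hydroxyl, 1 nitrile.
Amide count: 1.

1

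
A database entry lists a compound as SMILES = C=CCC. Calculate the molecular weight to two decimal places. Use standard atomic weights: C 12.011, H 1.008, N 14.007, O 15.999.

56.11 g/mol

First, the molecular formula is C4H8 (counting implicit H from valence).
  C: 4 × 12.011 = 48.044
  H: 8 × 1.008 = 8.064
Sum: 4×12.011 + 8×1.008 = 56.108 → 56.11 g/mol.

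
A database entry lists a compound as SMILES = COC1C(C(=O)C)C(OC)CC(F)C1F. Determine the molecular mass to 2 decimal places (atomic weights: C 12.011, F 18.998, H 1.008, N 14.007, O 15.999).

First, the molecular formula is C10H16F2O3 (counting implicit H from valence).
  C: 10 × 12.011 = 120.110
  F: 2 × 18.998 = 37.996
  H: 16 × 1.008 = 16.128
  O: 3 × 15.999 = 47.997
Sum: 10×12.011 + 2×18.998 + 16×1.008 + 3×15.999 = 222.231 → 222.23 g/mol.

222.23 g/mol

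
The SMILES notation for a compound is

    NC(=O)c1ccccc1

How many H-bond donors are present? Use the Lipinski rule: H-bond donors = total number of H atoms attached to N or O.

2

Donors: find every N or O and count the H atoms it carries.
  atom 1 (N): bond orders sum to 1 → 2 H
  atom 3 (O): bond orders sum to 2 → 0 H
Lipinski HBD = 2.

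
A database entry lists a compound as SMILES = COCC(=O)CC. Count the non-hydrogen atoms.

Every atom symbol written in the SMILES (organic subset) is one heavy atom; implicit H are not written.
Heavy atoms by element → C:5, O:2.
Total: 7.

7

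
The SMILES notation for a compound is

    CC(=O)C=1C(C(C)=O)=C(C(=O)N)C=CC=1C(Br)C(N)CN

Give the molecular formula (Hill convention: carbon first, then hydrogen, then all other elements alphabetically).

Walk through each heavy atom and fill implicit hydrogens from standard valence (C 4, N 3, O 2, S 2, halogen 1):
  atom 1: C, bond orders sum to 1 (valence 4) → 3 H
  atom 2: C, bond orders sum to 4 (valence 4) → 0 H
  atom 3: O, bond orders sum to 2 (valence 2) → 0 H
  atom 4: C, bond orders sum to 4 (valence 4) → 0 H
  atom 5: C, bond orders sum to 4 (valence 4) → 0 H
  atom 6: C, bond orders sum to 4 (valence 4) → 0 H
  atom 7: C, bond orders sum to 1 (valence 4) → 3 H
  atom 8: O, bond orders sum to 2 (valence 2) → 0 H
  atom 9: C, bond orders sum to 4 (valence 4) → 0 H
  atom 10: C, bond orders sum to 4 (valence 4) → 0 H
  atom 11: O, bond orders sum to 2 (valence 2) → 0 H
  atom 12: N, bond orders sum to 1 (valence 3) → 2 H
  atom 13: C, bond orders sum to 3 (valence 4) → 1 H
  atom 14: C, bond orders sum to 3 (valence 4) → 1 H
  atom 15: C, bond orders sum to 4 (valence 4) → 0 H
  atom 16: C, bond orders sum to 3 (valence 4) → 1 H
  atom 17: Br (halogen, monovalent) → 0 H
  atom 18: C, bond orders sum to 3 (valence 4) → 1 H
  atom 19: N, bond orders sum to 1 (valence 3) → 2 H
  atom 20: C, bond orders sum to 2 (valence 4) → 2 H
  atom 21: N, bond orders sum to 1 (valence 3) → 2 H
Totals → C:14, H:18, Br:1, N:3, O:3.
In Hill order: C14H18BrN3O3.

C14H18BrN3O3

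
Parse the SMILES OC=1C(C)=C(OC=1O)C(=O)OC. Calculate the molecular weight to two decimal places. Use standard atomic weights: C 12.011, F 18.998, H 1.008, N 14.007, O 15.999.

172.14 g/mol

First, the molecular formula is C7H8O5 (counting implicit H from valence).
  C: 7 × 12.011 = 84.077
  H: 8 × 1.008 = 8.064
  O: 5 × 15.999 = 79.995
Sum: 7×12.011 + 8×1.008 + 5×15.999 = 172.136 → 172.14 g/mol.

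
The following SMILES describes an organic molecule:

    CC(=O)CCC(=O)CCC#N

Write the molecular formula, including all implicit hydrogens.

C8H11NO2

Walk through each heavy atom and fill implicit hydrogens from standard valence (C 4, N 3, O 2, S 2, halogen 1):
  atom 1: C, bond orders sum to 1 (valence 4) → 3 H
  atom 2: C, bond orders sum to 4 (valence 4) → 0 H
  atom 3: O, bond orders sum to 2 (valence 2) → 0 H
  atom 4: C, bond orders sum to 2 (valence 4) → 2 H
  atom 5: C, bond orders sum to 2 (valence 4) → 2 H
  atom 6: C, bond orders sum to 4 (valence 4) → 0 H
  atom 7: O, bond orders sum to 2 (valence 2) → 0 H
  atom 8: C, bond orders sum to 2 (valence 4) → 2 H
  atom 9: C, bond orders sum to 2 (valence 4) → 2 H
  atom 10: C, bond orders sum to 4 (valence 4) → 0 H
  atom 11: N, bond orders sum to 3 (valence 3) → 0 H
Totals → C:8, H:11, N:1, O:2.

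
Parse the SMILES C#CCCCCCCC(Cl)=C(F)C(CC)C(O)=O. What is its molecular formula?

Walk through each heavy atom and fill implicit hydrogens from standard valence (C 4, N 3, O 2, S 2, halogen 1):
  atom 1: C, bond orders sum to 3 (valence 4) → 1 H
  atom 2: C, bond orders sum to 4 (valence 4) → 0 H
  atom 3: C, bond orders sum to 2 (valence 4) → 2 H
  atom 4: C, bond orders sum to 2 (valence 4) → 2 H
  atom 5: C, bond orders sum to 2 (valence 4) → 2 H
  atom 6: C, bond orders sum to 2 (valence 4) → 2 H
  atom 7: C, bond orders sum to 2 (valence 4) → 2 H
  atom 8: C, bond orders sum to 2 (valence 4) → 2 H
  atom 9: C, bond orders sum to 4 (valence 4) → 0 H
  atom 10: Cl (halogen, monovalent) → 0 H
  atom 11: C, bond orders sum to 4 (valence 4) → 0 H
  atom 12: F (halogen, monovalent) → 0 H
  atom 13: C, bond orders sum to 3 (valence 4) → 1 H
  atom 14: C, bond orders sum to 2 (valence 4) → 2 H
  atom 15: C, bond orders sum to 1 (valence 4) → 3 H
  atom 16: C, bond orders sum to 4 (valence 4) → 0 H
  atom 17: O, bond orders sum to 1 (valence 2) → 1 H
  atom 18: O, bond orders sum to 2 (valence 2) → 0 H
Totals → C:14, H:20, Cl:1, F:1, O:2.
In Hill order: C14H20ClFO2.

C14H20ClFO2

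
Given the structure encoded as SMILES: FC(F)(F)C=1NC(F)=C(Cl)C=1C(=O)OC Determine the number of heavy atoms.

Every atom symbol written in the SMILES (organic subset) is one heavy atom; implicit H are not written.
Heavy atoms by element → C:7, Cl:1, F:4, N:1, O:2.
Total: 15.

15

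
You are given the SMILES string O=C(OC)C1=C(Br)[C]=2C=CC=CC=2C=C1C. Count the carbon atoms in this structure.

Count every carbon token in the SMILES (each C, including those in ring-closure positions and inside branches).
Carbon count: 13.

13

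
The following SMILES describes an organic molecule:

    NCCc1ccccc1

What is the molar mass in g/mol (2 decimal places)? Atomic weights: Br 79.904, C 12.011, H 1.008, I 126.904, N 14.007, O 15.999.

First, the molecular formula is C8H11N (counting implicit H from valence).
  C: 8 × 12.011 = 96.088
  H: 11 × 1.008 = 11.088
  N: 1 × 14.007 = 14.007
Sum: 8×12.011 + 11×1.008 + 1×14.007 = 121.183 → 121.18 g/mol.

121.18 g/mol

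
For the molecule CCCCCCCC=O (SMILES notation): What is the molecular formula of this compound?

Walk through each heavy atom and fill implicit hydrogens from standard valence (C 4, N 3, O 2, S 2, halogen 1):
  atom 1: C, bond orders sum to 1 (valence 4) → 3 H
  atom 2: C, bond orders sum to 2 (valence 4) → 2 H
  atom 3: C, bond orders sum to 2 (valence 4) → 2 H
  atom 4: C, bond orders sum to 2 (valence 4) → 2 H
  atom 5: C, bond orders sum to 2 (valence 4) → 2 H
  atom 6: C, bond orders sum to 2 (valence 4) → 2 H
  atom 7: C, bond orders sum to 2 (valence 4) → 2 H
  atom 8: C, bond orders sum to 3 (valence 4) → 1 H
  atom 9: O, bond orders sum to 2 (valence 2) → 0 H
Totals → C:8, H:16, O:1.
In Hill order: C8H16O.

C8H16O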